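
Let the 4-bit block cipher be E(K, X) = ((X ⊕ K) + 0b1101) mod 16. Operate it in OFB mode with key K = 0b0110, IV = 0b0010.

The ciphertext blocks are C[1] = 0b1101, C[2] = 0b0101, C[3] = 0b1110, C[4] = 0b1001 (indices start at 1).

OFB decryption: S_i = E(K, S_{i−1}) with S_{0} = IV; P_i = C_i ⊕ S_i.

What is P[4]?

P[4] = 0b1111

P[1]: S = E(K, 0b0010) = 0b0001; 0b1101 ⊕ 0b0001 = 0b1100.
P[2]: S = E(K, 0b0001) = 0b0100; 0b0101 ⊕ 0b0100 = 0b0001.
P[3]: S = E(K, 0b0100) = 0b1111; 0b1110 ⊕ 0b1111 = 0b0001.
P[4]: S = E(K, 0b1111) = 0b0110; 0b1001 ⊕ 0b0110 = 0b1111.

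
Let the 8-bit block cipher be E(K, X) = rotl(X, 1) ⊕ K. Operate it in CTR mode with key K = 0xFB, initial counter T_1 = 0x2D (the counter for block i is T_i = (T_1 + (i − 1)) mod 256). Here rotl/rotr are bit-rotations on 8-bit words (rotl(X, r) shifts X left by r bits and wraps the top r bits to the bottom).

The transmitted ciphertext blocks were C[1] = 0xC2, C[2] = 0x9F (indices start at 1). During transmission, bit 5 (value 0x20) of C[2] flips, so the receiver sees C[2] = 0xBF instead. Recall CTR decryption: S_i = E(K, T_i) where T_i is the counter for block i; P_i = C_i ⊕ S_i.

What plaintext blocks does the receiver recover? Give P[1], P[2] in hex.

P[1] = 0x63, P[2] = 0x18

Only C[2] changed, to 0xBF. In CTR, a change in C_i flips the same bit in P_i only; the keystream is unaffected. Decrypting the received ciphertext:
P[1]: T = 0x2D, S = E(K, T) = 0xA1; 0xC2 ⊕ 0xA1 = 0x63.
P[2]: T = 0x2E, S = E(K, T) = 0xA7; 0xBF ⊕ 0xA7 = 0x18.
Blocks that differ from the original plaintext: P[2].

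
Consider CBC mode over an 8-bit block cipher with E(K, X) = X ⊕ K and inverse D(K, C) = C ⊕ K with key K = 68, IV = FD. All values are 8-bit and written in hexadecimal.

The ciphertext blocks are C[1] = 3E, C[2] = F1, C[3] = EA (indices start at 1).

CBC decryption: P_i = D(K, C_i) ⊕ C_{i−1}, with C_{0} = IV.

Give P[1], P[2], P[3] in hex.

P[1]: D(K, 3E) = 56; 56 ⊕ FD = AB.
P[2]: D(K, F1) = 99; 99 ⊕ 3E = A7.
P[3]: D(K, EA) = 82; 82 ⊕ F1 = 73.

P[1] = AB, P[2] = A7, P[3] = 73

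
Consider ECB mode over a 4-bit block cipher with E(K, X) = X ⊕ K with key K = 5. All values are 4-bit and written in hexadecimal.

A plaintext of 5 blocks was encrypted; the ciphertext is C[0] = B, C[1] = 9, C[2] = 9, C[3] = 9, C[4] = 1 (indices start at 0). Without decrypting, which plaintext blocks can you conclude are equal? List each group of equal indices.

ECB encrypts each block independently with the same key, so equal ciphertext blocks imply equal plaintext blocks.
C[1] = C[2] = C[3] = 9, so P[1] = P[2] = P[3].

P[1] = P[2] = P[3]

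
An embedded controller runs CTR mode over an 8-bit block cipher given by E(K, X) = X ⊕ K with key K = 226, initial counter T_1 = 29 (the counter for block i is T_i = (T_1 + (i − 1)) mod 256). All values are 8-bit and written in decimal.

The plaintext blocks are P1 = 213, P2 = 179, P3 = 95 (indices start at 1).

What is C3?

CTR encryption: S_i = E(K, T_i) where T_i is the counter for block i; C_i = P_i ⊕ S_i.
C1: T = 29, S = E(K, T) = 255; 213 ⊕ 255 = 42.
C2: T = 30, S = E(K, T) = 252; 179 ⊕ 252 = 79.
C3: T = 31, S = E(K, T) = 253; 95 ⊕ 253 = 162.

C3 = 162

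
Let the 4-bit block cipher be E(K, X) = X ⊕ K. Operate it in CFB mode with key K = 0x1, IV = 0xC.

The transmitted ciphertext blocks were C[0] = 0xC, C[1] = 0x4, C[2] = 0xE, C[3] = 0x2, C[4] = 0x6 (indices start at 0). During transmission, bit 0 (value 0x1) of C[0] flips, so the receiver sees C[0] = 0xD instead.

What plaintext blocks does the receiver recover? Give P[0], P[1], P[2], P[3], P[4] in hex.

P[0] = 0x0, P[1] = 0x8, P[2] = 0xB, P[3] = 0xD, P[4] = 0x5

CFB decryption: P_i = C_i ⊕ E(K, C_{i−1}), with C_{−1} = IV.
Only C[0] changed, to 0xD. In CFB, a change in C_i flips the same bit in P_i and garbles P_{i+1}. Decrypting the received ciphertext:
P[0]: E(K, 0xC) = 0xD; 0xD ⊕ 0xD = 0x0.
P[1]: E(K, 0xD) = 0xC; 0x4 ⊕ 0xC = 0x8.
P[2]: E(K, 0x4) = 0x5; 0xE ⊕ 0x5 = 0xB.
P[3]: E(K, 0xE) = 0xF; 0x2 ⊕ 0xF = 0xD.
P[4]: E(K, 0x2) = 0x3; 0x6 ⊕ 0x3 = 0x5.
Blocks that differ from the original plaintext: P[0], P[1].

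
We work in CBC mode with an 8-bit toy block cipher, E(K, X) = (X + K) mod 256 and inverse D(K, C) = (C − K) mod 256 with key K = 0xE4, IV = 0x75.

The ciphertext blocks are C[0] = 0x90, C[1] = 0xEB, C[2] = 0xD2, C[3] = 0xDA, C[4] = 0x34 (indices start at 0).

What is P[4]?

P[4] = 0x8A

CBC decryption: P_i = D(K, C_i) ⊕ C_{i−1}, with C_{−1} = IV.
P[4]: D(K, 0x34) = 0x50; 0x50 ⊕ 0xDA = 0x8A.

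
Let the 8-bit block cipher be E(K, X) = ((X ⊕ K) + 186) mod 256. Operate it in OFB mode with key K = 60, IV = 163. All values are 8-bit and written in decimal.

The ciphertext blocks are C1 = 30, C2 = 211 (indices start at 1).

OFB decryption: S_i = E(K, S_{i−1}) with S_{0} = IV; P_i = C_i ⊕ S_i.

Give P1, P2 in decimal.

P1: S = E(K, 163) = 89; 30 ⊕ 89 = 71.
P2: S = E(K, 89) = 31; 211 ⊕ 31 = 204.

P1 = 71, P2 = 204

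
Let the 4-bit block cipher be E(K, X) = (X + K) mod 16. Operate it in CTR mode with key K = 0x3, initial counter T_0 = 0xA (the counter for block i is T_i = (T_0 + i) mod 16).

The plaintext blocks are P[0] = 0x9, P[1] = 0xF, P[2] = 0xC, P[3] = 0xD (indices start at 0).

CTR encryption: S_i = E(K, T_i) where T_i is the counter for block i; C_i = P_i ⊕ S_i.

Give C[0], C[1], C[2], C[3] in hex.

C[0]: T = 0xA, S = E(K, T) = 0xD; 0x9 ⊕ 0xD = 0x4.
C[1]: T = 0xB, S = E(K, T) = 0xE; 0xF ⊕ 0xE = 0x1.
C[2]: T = 0xC, S = E(K, T) = 0xF; 0xC ⊕ 0xF = 0x3.
C[3]: T = 0xD, S = E(K, T) = 0x0; 0xD ⊕ 0x0 = 0xD.

C[0] = 0x4, C[1] = 0x1, C[2] = 0x3, C[3] = 0xD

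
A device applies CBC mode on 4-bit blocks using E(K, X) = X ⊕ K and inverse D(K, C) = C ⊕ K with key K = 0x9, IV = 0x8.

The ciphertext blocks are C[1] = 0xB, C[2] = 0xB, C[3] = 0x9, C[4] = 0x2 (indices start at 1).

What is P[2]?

CBC decryption: P_i = D(K, C_i) ⊕ C_{i−1}, with C_{0} = IV.
P[2]: D(K, 0xB) = 0x2; 0x2 ⊕ 0xB = 0x9.

P[2] = 0x9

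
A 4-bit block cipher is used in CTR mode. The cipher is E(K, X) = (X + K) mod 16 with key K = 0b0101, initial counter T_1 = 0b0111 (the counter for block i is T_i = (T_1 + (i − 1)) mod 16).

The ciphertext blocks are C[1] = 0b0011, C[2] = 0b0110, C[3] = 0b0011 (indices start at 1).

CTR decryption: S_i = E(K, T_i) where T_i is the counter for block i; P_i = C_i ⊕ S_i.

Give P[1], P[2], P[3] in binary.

P[1]: T = 0b0111, S = E(K, T) = 0b1100; 0b0011 ⊕ 0b1100 = 0b1111.
P[2]: T = 0b1000, S = E(K, T) = 0b1101; 0b0110 ⊕ 0b1101 = 0b1011.
P[3]: T = 0b1001, S = E(K, T) = 0b1110; 0b0011 ⊕ 0b1110 = 0b1101.

P[1] = 0b1111, P[2] = 0b1011, P[3] = 0b1101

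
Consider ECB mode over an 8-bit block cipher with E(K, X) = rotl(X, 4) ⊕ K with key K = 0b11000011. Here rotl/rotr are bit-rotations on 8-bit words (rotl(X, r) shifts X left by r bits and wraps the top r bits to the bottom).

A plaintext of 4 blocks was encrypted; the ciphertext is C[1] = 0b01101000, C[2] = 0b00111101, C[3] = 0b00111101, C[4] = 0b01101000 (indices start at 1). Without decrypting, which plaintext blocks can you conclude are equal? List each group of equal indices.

P[1] = P[4]; P[2] = P[3]

ECB encrypts each block independently with the same key, so equal ciphertext blocks imply equal plaintext blocks.
C[1] = C[4] = 0b01101000, so P[1] = P[4].
C[2] = C[3] = 0b00111101, so P[2] = P[3].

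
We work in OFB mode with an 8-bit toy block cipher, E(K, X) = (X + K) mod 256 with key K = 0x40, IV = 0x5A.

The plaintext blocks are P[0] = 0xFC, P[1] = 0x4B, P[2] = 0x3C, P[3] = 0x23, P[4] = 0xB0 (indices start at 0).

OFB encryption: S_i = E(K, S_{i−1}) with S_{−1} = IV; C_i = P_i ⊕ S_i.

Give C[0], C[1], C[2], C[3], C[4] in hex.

C[0]: S = E(K, 0x5A) = 0x9A; 0xFC ⊕ 0x9A = 0x66.
C[1]: S = E(K, 0x9A) = 0xDA; 0x4B ⊕ 0xDA = 0x91.
C[2]: S = E(K, 0xDA) = 0x1A; 0x3C ⊕ 0x1A = 0x26.
C[3]: S = E(K, 0x1A) = 0x5A; 0x23 ⊕ 0x5A = 0x79.
C[4]: S = E(K, 0x5A) = 0x9A; 0xB0 ⊕ 0x9A = 0x2A.

C[0] = 0x66, C[1] = 0x91, C[2] = 0x26, C[3] = 0x79, C[4] = 0x2A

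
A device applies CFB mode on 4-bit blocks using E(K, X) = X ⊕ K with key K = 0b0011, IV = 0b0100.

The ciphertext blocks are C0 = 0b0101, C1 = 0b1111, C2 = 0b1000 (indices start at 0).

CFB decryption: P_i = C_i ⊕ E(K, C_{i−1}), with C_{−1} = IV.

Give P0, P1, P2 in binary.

P0 = 0b0010, P1 = 0b1001, P2 = 0b0100

P0: E(K, 0b0100) = 0b0111; 0b0101 ⊕ 0b0111 = 0b0010.
P1: E(K, 0b0101) = 0b0110; 0b1111 ⊕ 0b0110 = 0b1001.
P2: E(K, 0b1111) = 0b1100; 0b1000 ⊕ 0b1100 = 0b0100.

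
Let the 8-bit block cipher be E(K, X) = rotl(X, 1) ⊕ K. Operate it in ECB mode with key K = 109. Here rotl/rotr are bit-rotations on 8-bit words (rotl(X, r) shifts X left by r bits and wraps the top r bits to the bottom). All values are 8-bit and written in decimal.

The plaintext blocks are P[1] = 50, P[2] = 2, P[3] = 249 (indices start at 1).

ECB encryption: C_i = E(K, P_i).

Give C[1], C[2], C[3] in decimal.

C[1]: E(K, 50) = 9.
C[2]: E(K, 2) = 105.
C[3]: E(K, 249) = 158.

C[1] = 9, C[2] = 105, C[3] = 158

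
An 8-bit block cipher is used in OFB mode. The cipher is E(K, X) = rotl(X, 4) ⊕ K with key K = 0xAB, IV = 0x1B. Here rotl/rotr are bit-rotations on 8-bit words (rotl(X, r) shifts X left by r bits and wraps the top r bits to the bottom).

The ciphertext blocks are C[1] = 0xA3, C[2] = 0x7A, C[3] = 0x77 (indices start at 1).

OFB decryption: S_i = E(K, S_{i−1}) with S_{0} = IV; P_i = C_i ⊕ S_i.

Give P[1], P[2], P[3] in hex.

P[1]: S = E(K, 0x1B) = 0x1A; 0xA3 ⊕ 0x1A = 0xB9.
P[2]: S = E(K, 0x1A) = 0x0A; 0x7A ⊕ 0x0A = 0x70.
P[3]: S = E(K, 0x0A) = 0x0B; 0x77 ⊕ 0x0B = 0x7C.

P[1] = 0xB9, P[2] = 0x70, P[3] = 0x7C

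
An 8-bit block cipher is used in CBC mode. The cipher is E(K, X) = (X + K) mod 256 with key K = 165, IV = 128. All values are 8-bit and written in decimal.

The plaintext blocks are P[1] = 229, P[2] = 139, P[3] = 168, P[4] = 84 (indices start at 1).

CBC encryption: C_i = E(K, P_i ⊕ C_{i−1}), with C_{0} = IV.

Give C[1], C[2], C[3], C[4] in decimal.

C[1] = 10, C[2] = 38, C[3] = 51, C[4] = 12

C[1]: P[1] ⊕ 128 = 101; E(K, 101) = 10.
C[2]: P[2] ⊕ 10 = 129; E(K, 129) = 38.
C[3]: P[3] ⊕ 38 = 142; E(K, 142) = 51.
C[4]: P[4] ⊕ 51 = 103; E(K, 103) = 12.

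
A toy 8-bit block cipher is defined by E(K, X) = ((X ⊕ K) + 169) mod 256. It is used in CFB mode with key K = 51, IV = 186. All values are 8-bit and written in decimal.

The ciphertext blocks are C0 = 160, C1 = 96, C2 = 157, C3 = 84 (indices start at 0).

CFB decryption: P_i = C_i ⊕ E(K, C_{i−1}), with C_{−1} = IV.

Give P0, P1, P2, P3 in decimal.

P0 = 146, P1 = 92, P2 = 97, P3 = 3

P0: E(K, 186) = 50; 160 ⊕ 50 = 146.
P1: E(K, 160) = 60; 96 ⊕ 60 = 92.
P2: E(K, 96) = 252; 157 ⊕ 252 = 97.
P3: E(K, 157) = 87; 84 ⊕ 87 = 3.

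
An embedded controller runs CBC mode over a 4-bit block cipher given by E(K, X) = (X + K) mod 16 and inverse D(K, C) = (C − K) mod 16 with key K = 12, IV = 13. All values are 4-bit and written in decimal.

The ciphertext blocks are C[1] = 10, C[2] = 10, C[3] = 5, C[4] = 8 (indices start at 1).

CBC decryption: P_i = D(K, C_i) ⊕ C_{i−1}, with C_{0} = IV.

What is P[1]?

P[1]: D(K, 10) = 14; 14 ⊕ 13 = 3.

P[1] = 3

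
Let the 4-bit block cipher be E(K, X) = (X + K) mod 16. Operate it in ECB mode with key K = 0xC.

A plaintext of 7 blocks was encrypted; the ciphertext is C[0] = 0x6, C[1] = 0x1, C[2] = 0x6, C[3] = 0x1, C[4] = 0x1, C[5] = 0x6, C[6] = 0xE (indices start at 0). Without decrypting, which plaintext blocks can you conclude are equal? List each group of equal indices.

ECB encrypts each block independently with the same key, so equal ciphertext blocks imply equal plaintext blocks.
C[0] = C[2] = C[5] = 0x6, so P[0] = P[2] = P[5].
C[1] = C[3] = C[4] = 0x1, so P[1] = P[3] = P[4].

P[0] = P[2] = P[5]; P[1] = P[3] = P[4]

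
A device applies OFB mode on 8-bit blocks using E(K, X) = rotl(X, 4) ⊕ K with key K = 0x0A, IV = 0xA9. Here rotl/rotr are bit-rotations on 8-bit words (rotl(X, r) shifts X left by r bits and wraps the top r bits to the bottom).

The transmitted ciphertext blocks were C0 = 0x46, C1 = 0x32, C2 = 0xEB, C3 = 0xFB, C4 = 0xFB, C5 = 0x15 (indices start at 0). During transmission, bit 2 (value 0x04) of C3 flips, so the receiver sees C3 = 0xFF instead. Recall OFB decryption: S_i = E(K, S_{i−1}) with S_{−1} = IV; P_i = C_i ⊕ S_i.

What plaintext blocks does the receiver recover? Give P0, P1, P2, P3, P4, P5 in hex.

Only C3 changed, to 0xFF. In OFB, a change in C_i flips the same bit in P_i only; the keystream is unaffected. Decrypting the received ciphertext:
P0: S = E(K, 0xA9) = 0x90; 0x46 ⊕ 0x90 = 0xD6.
P1: S = E(K, 0x90) = 0x03; 0x32 ⊕ 0x03 = 0x31.
P2: S = E(K, 0x03) = 0x3A; 0xEB ⊕ 0x3A = 0xD1.
P3: S = E(K, 0x3A) = 0xA9; 0xFF ⊕ 0xA9 = 0x56.
P4: S = E(K, 0xA9) = 0x90; 0xFB ⊕ 0x90 = 0x6B.
P5: S = E(K, 0x90) = 0x03; 0x15 ⊕ 0x03 = 0x16.
Blocks that differ from the original plaintext: P3.

P0 = 0xD6, P1 = 0x31, P2 = 0xD1, P3 = 0x56, P4 = 0x6B, P5 = 0x16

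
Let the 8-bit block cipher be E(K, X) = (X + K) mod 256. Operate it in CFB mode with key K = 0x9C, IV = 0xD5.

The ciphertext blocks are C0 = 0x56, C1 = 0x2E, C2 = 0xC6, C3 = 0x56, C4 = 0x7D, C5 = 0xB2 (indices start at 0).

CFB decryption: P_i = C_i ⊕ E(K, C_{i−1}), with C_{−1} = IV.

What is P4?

P4: E(K, 0x56) = 0xF2; 0x7D ⊕ 0xF2 = 0x8F.

P4 = 0x8F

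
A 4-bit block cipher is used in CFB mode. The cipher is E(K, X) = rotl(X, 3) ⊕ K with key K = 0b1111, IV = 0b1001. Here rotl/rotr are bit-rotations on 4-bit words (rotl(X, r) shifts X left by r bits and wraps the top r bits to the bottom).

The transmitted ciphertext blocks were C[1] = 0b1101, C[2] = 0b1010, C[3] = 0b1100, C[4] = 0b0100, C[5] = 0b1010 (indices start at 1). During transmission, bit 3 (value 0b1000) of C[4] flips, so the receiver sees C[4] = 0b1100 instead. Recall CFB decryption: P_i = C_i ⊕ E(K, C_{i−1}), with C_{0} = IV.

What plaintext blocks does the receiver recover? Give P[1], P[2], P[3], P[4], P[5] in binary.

Only C[4] changed, to 0b1100. In CFB, a change in C_i flips the same bit in P_i and garbles P_{i+1}. Decrypting the received ciphertext:
P[1]: E(K, 0b1001) = 0b0011; 0b1101 ⊕ 0b0011 = 0b1110.
P[2]: E(K, 0b1101) = 0b0001; 0b1010 ⊕ 0b0001 = 0b1011.
P[3]: E(K, 0b1010) = 0b1010; 0b1100 ⊕ 0b1010 = 0b0110.
P[4]: E(K, 0b1100) = 0b1001; 0b1100 ⊕ 0b1001 = 0b0101.
P[5]: E(K, 0b1100) = 0b1001; 0b1010 ⊕ 0b1001 = 0b0011.
Blocks that differ from the original plaintext: P[4], P[5].

P[1] = 0b1110, P[2] = 0b1011, P[3] = 0b0110, P[4] = 0b0101, P[5] = 0b0011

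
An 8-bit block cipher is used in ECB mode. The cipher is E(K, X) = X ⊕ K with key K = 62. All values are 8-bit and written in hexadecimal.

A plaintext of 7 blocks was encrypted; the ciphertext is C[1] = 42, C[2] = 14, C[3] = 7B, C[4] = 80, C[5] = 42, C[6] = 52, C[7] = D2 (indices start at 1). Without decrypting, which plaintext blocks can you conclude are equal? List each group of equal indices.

ECB encrypts each block independently with the same key, so equal ciphertext blocks imply equal plaintext blocks.
C[1] = C[5] = 42, so P[1] = P[5].

P[1] = P[5]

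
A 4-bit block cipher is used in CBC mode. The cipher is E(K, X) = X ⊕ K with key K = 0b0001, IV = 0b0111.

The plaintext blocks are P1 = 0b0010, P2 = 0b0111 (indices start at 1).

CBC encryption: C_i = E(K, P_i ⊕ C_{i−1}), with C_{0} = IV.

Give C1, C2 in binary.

C1: P1 ⊕ 0b0111 = 0b0101; E(K, 0b0101) = 0b0100.
C2: P2 ⊕ 0b0100 = 0b0011; E(K, 0b0011) = 0b0010.

C1 = 0b0100, C2 = 0b0010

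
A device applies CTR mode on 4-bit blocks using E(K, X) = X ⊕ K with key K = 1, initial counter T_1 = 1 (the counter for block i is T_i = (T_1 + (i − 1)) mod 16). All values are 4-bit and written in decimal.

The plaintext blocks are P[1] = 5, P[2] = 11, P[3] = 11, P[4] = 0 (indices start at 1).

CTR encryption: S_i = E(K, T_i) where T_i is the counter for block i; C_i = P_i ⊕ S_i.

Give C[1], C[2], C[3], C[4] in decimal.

C[1] = 5, C[2] = 8, C[3] = 9, C[4] = 5

C[1]: T = 1, S = E(K, T) = 0; 5 ⊕ 0 = 5.
C[2]: T = 2, S = E(K, T) = 3; 11 ⊕ 3 = 8.
C[3]: T = 3, S = E(K, T) = 2; 11 ⊕ 2 = 9.
C[4]: T = 4, S = E(K, T) = 5; 0 ⊕ 5 = 5.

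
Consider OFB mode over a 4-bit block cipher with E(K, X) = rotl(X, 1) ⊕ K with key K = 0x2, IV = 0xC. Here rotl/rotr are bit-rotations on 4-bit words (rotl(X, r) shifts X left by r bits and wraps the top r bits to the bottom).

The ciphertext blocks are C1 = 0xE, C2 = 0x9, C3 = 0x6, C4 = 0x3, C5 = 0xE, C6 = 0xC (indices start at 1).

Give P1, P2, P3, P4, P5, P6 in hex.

P1 = 0x5, P2 = 0xC, P3 = 0xE, P4 = 0x0, P5 = 0xA, P6 = 0x6

OFB decryption: S_i = E(K, S_{i−1}) with S_{0} = IV; P_i = C_i ⊕ S_i.
P1: S = E(K, 0xC) = 0xB; 0xE ⊕ 0xB = 0x5.
P2: S = E(K, 0xB) = 0x5; 0x9 ⊕ 0x5 = 0xC.
P3: S = E(K, 0x5) = 0x8; 0x6 ⊕ 0x8 = 0xE.
P4: S = E(K, 0x8) = 0x3; 0x3 ⊕ 0x3 = 0x0.
P5: S = E(K, 0x3) = 0x4; 0xE ⊕ 0x4 = 0xA.
P6: S = E(K, 0x4) = 0xA; 0xC ⊕ 0xA = 0x6.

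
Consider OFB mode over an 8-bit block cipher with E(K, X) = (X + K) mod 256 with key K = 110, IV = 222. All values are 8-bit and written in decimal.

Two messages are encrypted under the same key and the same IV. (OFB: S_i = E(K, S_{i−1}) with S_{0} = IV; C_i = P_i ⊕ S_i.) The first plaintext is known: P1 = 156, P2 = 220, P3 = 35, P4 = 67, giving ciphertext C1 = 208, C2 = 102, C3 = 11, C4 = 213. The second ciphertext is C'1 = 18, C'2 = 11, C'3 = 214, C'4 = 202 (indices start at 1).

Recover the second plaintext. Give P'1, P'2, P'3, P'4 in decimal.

P'1 = 94, P'2 = 177, P'3 = 254, P'4 = 92

In OFB with a reused IV, both messages share the same keystream S_i, so C_i ⊕ C'_i = P_i ⊕ P'_i and thus P'_i = P_i ⊕ C_i ⊕ C'_i.
P'1: 156 ⊕ 208 ⊕ 18 = 94.
P'2: 220 ⊕ 102 ⊕ 11 = 177.
P'3: 35 ⊕ 11 ⊕ 214 = 254.
P'4: 67 ⊕ 213 ⊕ 202 = 92.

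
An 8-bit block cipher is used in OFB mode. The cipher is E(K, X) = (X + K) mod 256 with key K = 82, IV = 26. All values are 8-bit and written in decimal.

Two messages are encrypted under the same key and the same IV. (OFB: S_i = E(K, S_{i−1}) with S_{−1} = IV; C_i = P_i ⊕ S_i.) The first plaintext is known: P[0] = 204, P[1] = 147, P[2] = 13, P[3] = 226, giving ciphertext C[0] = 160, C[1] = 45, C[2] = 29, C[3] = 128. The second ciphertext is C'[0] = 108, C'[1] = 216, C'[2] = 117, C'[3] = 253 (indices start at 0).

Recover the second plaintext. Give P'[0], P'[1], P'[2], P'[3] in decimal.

In OFB with a reused IV, both messages share the same keystream S_i, so C_i ⊕ C'_i = P_i ⊕ P'_i and thus P'_i = P_i ⊕ C_i ⊕ C'_i.
P'[0]: 204 ⊕ 160 ⊕ 108 = 0.
P'[1]: 147 ⊕ 45 ⊕ 216 = 102.
P'[2]: 13 ⊕ 29 ⊕ 117 = 101.
P'[3]: 226 ⊕ 128 ⊕ 253 = 159.

P'[0] = 0, P'[1] = 102, P'[2] = 101, P'[3] = 159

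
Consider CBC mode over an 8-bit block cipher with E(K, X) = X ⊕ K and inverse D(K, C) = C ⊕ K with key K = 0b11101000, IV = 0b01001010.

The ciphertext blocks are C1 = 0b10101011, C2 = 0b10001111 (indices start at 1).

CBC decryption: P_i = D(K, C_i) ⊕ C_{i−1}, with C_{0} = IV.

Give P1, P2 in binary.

P1: D(K, 0b10101011) = 0b01000011; 0b01000011 ⊕ 0b01001010 = 0b00001001.
P2: D(K, 0b10001111) = 0b01100111; 0b01100111 ⊕ 0b10101011 = 0b11001100.

P1 = 0b00001001, P2 = 0b11001100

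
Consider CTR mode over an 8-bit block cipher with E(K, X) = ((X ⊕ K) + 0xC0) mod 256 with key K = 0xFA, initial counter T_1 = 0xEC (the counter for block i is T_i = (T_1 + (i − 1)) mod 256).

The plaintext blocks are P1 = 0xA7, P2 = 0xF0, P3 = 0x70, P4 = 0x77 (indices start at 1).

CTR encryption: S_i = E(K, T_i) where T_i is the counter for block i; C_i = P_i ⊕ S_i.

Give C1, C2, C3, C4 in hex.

C1 = 0x71, C2 = 0x27, C3 = 0xA4, C4 = 0xA2

C1: T = 0xEC, S = E(K, T) = 0xD6; 0xA7 ⊕ 0xD6 = 0x71.
C2: T = 0xED, S = E(K, T) = 0xD7; 0xF0 ⊕ 0xD7 = 0x27.
C3: T = 0xEE, S = E(K, T) = 0xD4; 0x70 ⊕ 0xD4 = 0xA4.
C4: T = 0xEF, S = E(K, T) = 0xD5; 0x77 ⊕ 0xD5 = 0xA2.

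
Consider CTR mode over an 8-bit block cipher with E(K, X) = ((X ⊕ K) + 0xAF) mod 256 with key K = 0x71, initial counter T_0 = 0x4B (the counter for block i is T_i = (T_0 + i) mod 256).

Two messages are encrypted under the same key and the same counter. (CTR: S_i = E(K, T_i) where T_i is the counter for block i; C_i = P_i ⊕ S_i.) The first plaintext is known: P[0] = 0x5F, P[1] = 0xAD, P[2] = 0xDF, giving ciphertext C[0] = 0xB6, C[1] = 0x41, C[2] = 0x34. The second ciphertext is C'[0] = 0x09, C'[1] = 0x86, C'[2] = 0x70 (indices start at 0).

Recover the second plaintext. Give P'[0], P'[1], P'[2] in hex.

In CTR with a reused counter, both messages share the same keystream S_i, so C_i ⊕ C'_i = P_i ⊕ P'_i and thus P'_i = P_i ⊕ C_i ⊕ C'_i.
P'[0]: 0x5F ⊕ 0xB6 ⊕ 0x09 = 0xE0.
P'[1]: 0xAD ⊕ 0x41 ⊕ 0x86 = 0x6A.
P'[2]: 0xDF ⊕ 0x34 ⊕ 0x70 = 0x9B.

P'[0] = 0xE0, P'[1] = 0x6A, P'[2] = 0x9B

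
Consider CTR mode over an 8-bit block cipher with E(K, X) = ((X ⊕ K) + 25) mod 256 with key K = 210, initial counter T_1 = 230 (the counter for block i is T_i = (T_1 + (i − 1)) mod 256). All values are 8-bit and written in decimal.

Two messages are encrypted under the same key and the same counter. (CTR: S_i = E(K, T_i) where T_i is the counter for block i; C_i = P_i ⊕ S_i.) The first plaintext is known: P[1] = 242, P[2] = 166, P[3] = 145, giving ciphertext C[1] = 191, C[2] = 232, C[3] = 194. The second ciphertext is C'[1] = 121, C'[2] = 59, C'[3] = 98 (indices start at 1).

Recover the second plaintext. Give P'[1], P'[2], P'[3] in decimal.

P'[1] = 52, P'[2] = 117, P'[3] = 49

In CTR with a reused counter, both messages share the same keystream S_i, so C_i ⊕ C'_i = P_i ⊕ P'_i and thus P'_i = P_i ⊕ C_i ⊕ C'_i.
P'[1]: 242 ⊕ 191 ⊕ 121 = 52.
P'[2]: 166 ⊕ 232 ⊕ 59 = 117.
P'[3]: 145 ⊕ 194 ⊕ 98 = 49.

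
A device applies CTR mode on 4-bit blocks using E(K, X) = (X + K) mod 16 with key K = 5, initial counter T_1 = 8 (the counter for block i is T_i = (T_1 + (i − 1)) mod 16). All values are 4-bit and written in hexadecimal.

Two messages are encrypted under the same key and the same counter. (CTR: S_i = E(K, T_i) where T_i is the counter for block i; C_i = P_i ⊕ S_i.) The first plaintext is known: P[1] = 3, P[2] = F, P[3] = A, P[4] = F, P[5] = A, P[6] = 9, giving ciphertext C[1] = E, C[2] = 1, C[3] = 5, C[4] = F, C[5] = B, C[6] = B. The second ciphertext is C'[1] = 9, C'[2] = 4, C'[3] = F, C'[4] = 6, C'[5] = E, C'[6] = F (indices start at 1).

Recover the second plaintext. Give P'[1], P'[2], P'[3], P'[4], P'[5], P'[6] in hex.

In CTR with a reused counter, both messages share the same keystream S_i, so C_i ⊕ C'_i = P_i ⊕ P'_i and thus P'_i = P_i ⊕ C_i ⊕ C'_i.
P'[1]: 3 ⊕ E ⊕ 9 = 4.
P'[2]: F ⊕ 1 ⊕ 4 = A.
P'[3]: A ⊕ 5 ⊕ F = 0.
P'[4]: F ⊕ F ⊕ 6 = 6.
P'[5]: A ⊕ B ⊕ E = F.
P'[6]: 9 ⊕ B ⊕ F = D.

P'[1] = 4, P'[2] = A, P'[3] = 0, P'[4] = 6, P'[5] = F, P'[6] = D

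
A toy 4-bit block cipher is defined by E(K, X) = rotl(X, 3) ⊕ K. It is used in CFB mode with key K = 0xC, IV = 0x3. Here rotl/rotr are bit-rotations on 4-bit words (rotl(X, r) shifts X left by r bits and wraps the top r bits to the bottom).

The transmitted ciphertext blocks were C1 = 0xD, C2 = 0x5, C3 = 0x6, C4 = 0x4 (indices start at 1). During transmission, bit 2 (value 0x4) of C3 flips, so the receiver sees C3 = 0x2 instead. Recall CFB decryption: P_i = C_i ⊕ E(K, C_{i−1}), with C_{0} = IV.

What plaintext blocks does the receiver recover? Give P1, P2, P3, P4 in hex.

P1 = 0x8, P2 = 0x7, P3 = 0x4, P4 = 0x9

Only C3 changed, to 0x2. In CFB, a change in C_i flips the same bit in P_i and garbles P_{i+1}. Decrypting the received ciphertext:
P1: E(K, 0x3) = 0x5; 0xD ⊕ 0x5 = 0x8.
P2: E(K, 0xD) = 0x2; 0x5 ⊕ 0x2 = 0x7.
P3: E(K, 0x5) = 0x6; 0x2 ⊕ 0x6 = 0x4.
P4: E(K, 0x2) = 0xD; 0x4 ⊕ 0xD = 0x9.
Blocks that differ from the original plaintext: P3, P4.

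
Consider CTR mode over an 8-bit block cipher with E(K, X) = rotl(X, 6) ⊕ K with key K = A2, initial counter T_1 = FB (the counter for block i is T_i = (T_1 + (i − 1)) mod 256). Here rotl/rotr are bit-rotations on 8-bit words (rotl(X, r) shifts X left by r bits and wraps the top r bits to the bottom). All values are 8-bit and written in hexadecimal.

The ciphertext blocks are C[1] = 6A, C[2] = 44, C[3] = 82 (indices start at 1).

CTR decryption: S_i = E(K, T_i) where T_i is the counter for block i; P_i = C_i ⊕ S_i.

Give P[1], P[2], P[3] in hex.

P[1]: T = FB, S = E(K, T) = 5C; 6A ⊕ 5C = 36.
P[2]: T = FC, S = E(K, T) = 9D; 44 ⊕ 9D = D9.
P[3]: T = FD, S = E(K, T) = DD; 82 ⊕ DD = 5F.

P[1] = 36, P[2] = D9, P[3] = 5F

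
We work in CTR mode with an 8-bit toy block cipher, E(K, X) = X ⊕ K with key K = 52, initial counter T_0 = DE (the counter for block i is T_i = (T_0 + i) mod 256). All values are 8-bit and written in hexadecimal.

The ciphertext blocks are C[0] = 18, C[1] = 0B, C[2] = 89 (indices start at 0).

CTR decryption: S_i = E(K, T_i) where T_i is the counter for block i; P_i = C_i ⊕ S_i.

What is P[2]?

P[2]: T = E0, S = E(K, T) = B2; 89 ⊕ B2 = 3B.

P[2] = 3B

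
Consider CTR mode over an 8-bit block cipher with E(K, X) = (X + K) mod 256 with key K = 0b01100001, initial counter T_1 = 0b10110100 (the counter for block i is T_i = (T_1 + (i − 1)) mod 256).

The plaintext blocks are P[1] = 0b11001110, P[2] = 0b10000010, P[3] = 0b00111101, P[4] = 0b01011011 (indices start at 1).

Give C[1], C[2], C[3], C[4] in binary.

C[1] = 0b11011011, C[2] = 0b10010100, C[3] = 0b00101010, C[4] = 0b01000011

CTR encryption: S_i = E(K, T_i) where T_i is the counter for block i; C_i = P_i ⊕ S_i.
C[1]: T = 0b10110100, S = E(K, T) = 0b00010101; 0b11001110 ⊕ 0b00010101 = 0b11011011.
C[2]: T = 0b10110101, S = E(K, T) = 0b00010110; 0b10000010 ⊕ 0b00010110 = 0b10010100.
C[3]: T = 0b10110110, S = E(K, T) = 0b00010111; 0b00111101 ⊕ 0b00010111 = 0b00101010.
C[4]: T = 0b10110111, S = E(K, T) = 0b00011000; 0b01011011 ⊕ 0b00011000 = 0b01000011.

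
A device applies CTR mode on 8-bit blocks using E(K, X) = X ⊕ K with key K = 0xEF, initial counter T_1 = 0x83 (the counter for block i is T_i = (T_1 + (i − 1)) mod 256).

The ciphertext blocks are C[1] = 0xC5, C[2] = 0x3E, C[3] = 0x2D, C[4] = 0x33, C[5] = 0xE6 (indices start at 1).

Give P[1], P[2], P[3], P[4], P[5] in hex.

CTR decryption: S_i = E(K, T_i) where T_i is the counter for block i; P_i = C_i ⊕ S_i.
P[1]: T = 0x83, S = E(K, T) = 0x6C; 0xC5 ⊕ 0x6C = 0xA9.
P[2]: T = 0x84, S = E(K, T) = 0x6B; 0x3E ⊕ 0x6B = 0x55.
P[3]: T = 0x85, S = E(K, T) = 0x6A; 0x2D ⊕ 0x6A = 0x47.
P[4]: T = 0x86, S = E(K, T) = 0x69; 0x33 ⊕ 0x69 = 0x5A.
P[5]: T = 0x87, S = E(K, T) = 0x68; 0xE6 ⊕ 0x68 = 0x8E.

P[1] = 0xA9, P[2] = 0x55, P[3] = 0x47, P[4] = 0x5A, P[5] = 0x8E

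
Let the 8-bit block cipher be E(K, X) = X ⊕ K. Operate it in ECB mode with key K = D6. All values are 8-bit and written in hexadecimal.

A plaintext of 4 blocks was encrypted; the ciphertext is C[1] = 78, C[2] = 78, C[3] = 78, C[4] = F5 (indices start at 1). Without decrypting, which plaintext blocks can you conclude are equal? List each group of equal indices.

ECB encrypts each block independently with the same key, so equal ciphertext blocks imply equal plaintext blocks.
C[1] = C[2] = C[3] = 78, so P[1] = P[2] = P[3].

P[1] = P[2] = P[3]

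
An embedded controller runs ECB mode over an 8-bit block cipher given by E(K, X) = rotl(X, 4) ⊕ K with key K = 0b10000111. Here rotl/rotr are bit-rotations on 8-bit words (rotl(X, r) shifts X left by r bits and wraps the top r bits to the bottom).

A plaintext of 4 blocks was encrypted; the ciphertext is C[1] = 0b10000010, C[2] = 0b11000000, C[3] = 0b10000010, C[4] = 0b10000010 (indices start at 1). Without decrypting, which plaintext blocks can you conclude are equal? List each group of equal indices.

ECB encrypts each block independently with the same key, so equal ciphertext blocks imply equal plaintext blocks.
C[1] = C[3] = C[4] = 0b10000010, so P[1] = P[3] = P[4].

P[1] = P[3] = P[4]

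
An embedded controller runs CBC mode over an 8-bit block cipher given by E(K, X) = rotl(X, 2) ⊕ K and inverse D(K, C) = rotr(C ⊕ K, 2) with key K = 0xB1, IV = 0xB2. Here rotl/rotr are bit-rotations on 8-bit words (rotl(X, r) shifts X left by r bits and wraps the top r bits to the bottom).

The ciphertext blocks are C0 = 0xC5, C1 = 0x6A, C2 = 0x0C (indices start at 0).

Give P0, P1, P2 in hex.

CBC decryption: P_i = D(K, C_i) ⊕ C_{i−1}, with C_{−1} = IV.
P0: D(K, 0xC5) = 0x1D; 0x1D ⊕ 0xB2 = 0xAF.
P1: D(K, 0x6A) = 0xF6; 0xF6 ⊕ 0xC5 = 0x33.
P2: D(K, 0x0C) = 0x6F; 0x6F ⊕ 0x6A = 0x05.

P0 = 0xAF, P1 = 0x33, P2 = 0x05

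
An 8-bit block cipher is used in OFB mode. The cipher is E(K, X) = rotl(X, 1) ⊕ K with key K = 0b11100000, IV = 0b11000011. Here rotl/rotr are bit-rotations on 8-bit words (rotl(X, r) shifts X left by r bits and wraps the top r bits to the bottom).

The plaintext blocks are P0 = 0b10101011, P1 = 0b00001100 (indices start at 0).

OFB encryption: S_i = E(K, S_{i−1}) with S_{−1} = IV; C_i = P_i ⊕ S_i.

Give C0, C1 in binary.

C0 = 0b11001100, C1 = 0b00100010

C0: S = E(K, 0b11000011) = 0b01100111; 0b10101011 ⊕ 0b01100111 = 0b11001100.
C1: S = E(K, 0b01100111) = 0b00101110; 0b00001100 ⊕ 0b00101110 = 0b00100010.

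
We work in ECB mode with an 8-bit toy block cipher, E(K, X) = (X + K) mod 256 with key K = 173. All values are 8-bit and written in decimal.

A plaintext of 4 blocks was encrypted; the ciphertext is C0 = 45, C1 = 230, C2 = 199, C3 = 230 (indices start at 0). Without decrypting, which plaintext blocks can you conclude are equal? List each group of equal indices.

ECB encrypts each block independently with the same key, so equal ciphertext blocks imply equal plaintext blocks.
C1 = C3 = 230, so P1 = P3.

P1 = P3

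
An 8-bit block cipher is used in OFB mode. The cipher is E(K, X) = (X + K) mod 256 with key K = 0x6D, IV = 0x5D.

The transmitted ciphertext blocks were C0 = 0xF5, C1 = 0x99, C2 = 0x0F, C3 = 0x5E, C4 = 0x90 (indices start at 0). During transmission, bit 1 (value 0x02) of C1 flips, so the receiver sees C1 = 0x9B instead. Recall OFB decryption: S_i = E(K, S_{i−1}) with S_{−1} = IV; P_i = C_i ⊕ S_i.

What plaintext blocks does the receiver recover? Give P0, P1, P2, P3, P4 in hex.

Only C1 changed, to 0x9B. In OFB, a change in C_i flips the same bit in P_i only; the keystream is unaffected. Decrypting the received ciphertext:
P0: S = E(K, 0x5D) = 0xCA; 0xF5 ⊕ 0xCA = 0x3F.
P1: S = E(K, 0xCA) = 0x37; 0x9B ⊕ 0x37 = 0xAC.
P2: S = E(K, 0x37) = 0xA4; 0x0F ⊕ 0xA4 = 0xAB.
P3: S = E(K, 0xA4) = 0x11; 0x5E ⊕ 0x11 = 0x4F.
P4: S = E(K, 0x11) = 0x7E; 0x90 ⊕ 0x7E = 0xEE.
Blocks that differ from the original plaintext: P1.

P0 = 0x3F, P1 = 0xAC, P2 = 0xAB, P3 = 0x4F, P4 = 0xEE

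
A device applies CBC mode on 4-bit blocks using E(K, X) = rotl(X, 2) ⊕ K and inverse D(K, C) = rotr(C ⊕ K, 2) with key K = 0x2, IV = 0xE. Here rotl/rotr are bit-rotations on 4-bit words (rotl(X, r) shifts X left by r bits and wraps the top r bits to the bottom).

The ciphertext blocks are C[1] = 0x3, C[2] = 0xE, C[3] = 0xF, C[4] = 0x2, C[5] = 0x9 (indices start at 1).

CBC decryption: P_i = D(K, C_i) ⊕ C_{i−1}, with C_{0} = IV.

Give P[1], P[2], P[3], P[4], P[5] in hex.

P[1] = 0xA, P[2] = 0x0, P[3] = 0x9, P[4] = 0xF, P[5] = 0xC

P[1]: D(K, 0x3) = 0x4; 0x4 ⊕ 0xE = 0xA.
P[2]: D(K, 0xE) = 0x3; 0x3 ⊕ 0x3 = 0x0.
P[3]: D(K, 0xF) = 0x7; 0x7 ⊕ 0xE = 0x9.
P[4]: D(K, 0x2) = 0x0; 0x0 ⊕ 0xF = 0xF.
P[5]: D(K, 0x9) = 0xE; 0xE ⊕ 0x2 = 0xC.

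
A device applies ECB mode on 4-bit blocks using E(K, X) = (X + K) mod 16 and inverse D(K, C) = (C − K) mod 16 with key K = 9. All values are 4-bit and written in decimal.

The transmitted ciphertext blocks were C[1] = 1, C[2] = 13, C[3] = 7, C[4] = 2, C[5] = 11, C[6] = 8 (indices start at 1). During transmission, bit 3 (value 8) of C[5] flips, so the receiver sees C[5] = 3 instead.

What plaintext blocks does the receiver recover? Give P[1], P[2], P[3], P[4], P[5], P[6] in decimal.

P[1] = 8, P[2] = 4, P[3] = 14, P[4] = 9, P[5] = 10, P[6] = 15

ECB decryption: P_i = D(K, C_i).
Only C[5] changed, to 3. In ECB, a change in C_i affects only P_i. Decrypting the received ciphertext:
P[1]: D(K, 1) = 8.
P[2]: D(K, 13) = 4.
P[3]: D(K, 7) = 14.
P[4]: D(K, 2) = 9.
P[5]: D(K, 3) = 10.
P[6]: D(K, 8) = 15.
Blocks that differ from the original plaintext: P[5].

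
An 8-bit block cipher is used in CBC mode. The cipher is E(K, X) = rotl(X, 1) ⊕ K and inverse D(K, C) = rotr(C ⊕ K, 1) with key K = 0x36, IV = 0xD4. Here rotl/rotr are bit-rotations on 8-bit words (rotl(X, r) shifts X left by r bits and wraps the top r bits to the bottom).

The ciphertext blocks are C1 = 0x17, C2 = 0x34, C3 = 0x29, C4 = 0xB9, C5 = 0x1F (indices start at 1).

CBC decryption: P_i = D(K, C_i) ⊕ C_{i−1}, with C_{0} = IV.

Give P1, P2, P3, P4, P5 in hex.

P1 = 0x44, P2 = 0x16, P3 = 0xBB, P4 = 0xEE, P5 = 0x2D

P1: D(K, 0x17) = 0x90; 0x90 ⊕ 0xD4 = 0x44.
P2: D(K, 0x34) = 0x01; 0x01 ⊕ 0x17 = 0x16.
P3: D(K, 0x29) = 0x8F; 0x8F ⊕ 0x34 = 0xBB.
P4: D(K, 0xB9) = 0xC7; 0xC7 ⊕ 0x29 = 0xEE.
P5: D(K, 0x1F) = 0x94; 0x94 ⊕ 0xB9 = 0x2D.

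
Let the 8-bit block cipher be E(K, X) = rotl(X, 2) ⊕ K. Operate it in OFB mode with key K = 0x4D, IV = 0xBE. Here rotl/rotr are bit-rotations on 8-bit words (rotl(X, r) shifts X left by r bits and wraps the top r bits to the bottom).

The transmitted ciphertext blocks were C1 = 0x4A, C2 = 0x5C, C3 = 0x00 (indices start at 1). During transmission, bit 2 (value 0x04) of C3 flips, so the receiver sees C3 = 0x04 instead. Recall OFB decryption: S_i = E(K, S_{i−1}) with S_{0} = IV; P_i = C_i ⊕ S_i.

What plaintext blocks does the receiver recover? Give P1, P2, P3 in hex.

Only C3 changed, to 0x04. In OFB, a change in C_i flips the same bit in P_i only; the keystream is unaffected. Decrypting the received ciphertext:
P1: S = E(K, 0xBE) = 0xB7; 0x4A ⊕ 0xB7 = 0xFD.
P2: S = E(K, 0xB7) = 0x93; 0x5C ⊕ 0x93 = 0xCF.
P3: S = E(K, 0x93) = 0x03; 0x04 ⊕ 0x03 = 0x07.
Blocks that differ from the original plaintext: P3.

P1 = 0xFD, P2 = 0xCF, P3 = 0x07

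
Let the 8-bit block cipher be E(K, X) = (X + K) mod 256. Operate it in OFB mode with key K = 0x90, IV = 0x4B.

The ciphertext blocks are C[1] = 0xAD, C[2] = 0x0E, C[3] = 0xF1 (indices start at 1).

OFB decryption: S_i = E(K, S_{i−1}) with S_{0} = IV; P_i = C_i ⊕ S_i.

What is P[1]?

P[1]: S = E(K, 0x4B) = 0xDB; 0xAD ⊕ 0xDB = 0x76.

P[1] = 0x76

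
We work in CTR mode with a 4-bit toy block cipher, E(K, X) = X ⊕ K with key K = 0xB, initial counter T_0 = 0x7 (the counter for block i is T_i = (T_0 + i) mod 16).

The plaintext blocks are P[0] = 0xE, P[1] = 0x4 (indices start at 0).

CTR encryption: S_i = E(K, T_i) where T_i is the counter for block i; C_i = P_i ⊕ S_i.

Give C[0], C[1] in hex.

C[0]: T = 0x7, S = E(K, T) = 0xC; 0xE ⊕ 0xC = 0x2.
C[1]: T = 0x8, S = E(K, T) = 0x3; 0x4 ⊕ 0x3 = 0x7.

C[0] = 0x2, C[1] = 0x7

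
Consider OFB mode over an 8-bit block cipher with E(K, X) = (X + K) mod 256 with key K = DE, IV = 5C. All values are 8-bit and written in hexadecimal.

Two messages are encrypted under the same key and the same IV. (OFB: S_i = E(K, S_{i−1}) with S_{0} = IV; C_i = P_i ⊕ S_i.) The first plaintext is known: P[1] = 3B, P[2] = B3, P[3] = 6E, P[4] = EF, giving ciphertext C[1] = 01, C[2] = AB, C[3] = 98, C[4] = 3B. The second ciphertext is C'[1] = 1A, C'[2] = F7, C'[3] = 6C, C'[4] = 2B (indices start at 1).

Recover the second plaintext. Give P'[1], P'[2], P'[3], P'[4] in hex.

In OFB with a reused IV, both messages share the same keystream S_i, so C_i ⊕ C'_i = P_i ⊕ P'_i and thus P'_i = P_i ⊕ C_i ⊕ C'_i.
P'[1]: 3B ⊕ 01 ⊕ 1A = 20.
P'[2]: B3 ⊕ AB ⊕ F7 = EF.
P'[3]: 6E ⊕ 98 ⊕ 6C = 9A.
P'[4]: EF ⊕ 3B ⊕ 2B = FF.

P'[1] = 20, P'[2] = EF, P'[3] = 9A, P'[4] = FF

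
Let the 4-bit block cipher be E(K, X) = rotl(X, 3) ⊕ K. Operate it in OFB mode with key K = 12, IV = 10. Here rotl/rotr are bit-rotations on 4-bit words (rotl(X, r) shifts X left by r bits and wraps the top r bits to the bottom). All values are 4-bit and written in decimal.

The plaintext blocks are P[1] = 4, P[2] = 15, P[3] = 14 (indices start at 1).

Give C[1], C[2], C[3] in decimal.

OFB encryption: S_i = E(K, S_{i−1}) with S_{0} = IV; C_i = P_i ⊕ S_i.
C[1]: S = E(K, 10) = 9; 4 ⊕ 9 = 13.
C[2]: S = E(K, 9) = 0; 15 ⊕ 0 = 15.
C[3]: S = E(K, 0) = 12; 14 ⊕ 12 = 2.

C[1] = 13, C[2] = 15, C[3] = 2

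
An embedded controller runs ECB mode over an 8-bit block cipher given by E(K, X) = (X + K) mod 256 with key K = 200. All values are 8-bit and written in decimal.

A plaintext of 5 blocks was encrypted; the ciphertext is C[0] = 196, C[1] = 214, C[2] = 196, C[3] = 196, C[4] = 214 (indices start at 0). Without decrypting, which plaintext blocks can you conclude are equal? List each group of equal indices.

ECB encrypts each block independently with the same key, so equal ciphertext blocks imply equal plaintext blocks.
C[0] = C[2] = C[3] = 196, so P[0] = P[2] = P[3].
C[1] = C[4] = 214, so P[1] = P[4].

P[0] = P[2] = P[3]; P[1] = P[4]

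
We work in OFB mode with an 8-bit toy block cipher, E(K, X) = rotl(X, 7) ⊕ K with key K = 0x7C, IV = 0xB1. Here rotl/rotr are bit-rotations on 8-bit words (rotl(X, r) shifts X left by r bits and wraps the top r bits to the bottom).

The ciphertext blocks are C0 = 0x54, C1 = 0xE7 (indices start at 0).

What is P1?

P1 = 0xC9

OFB decryption: S_i = E(K, S_{i−1}) with S_{−1} = IV; P_i = C_i ⊕ S_i.
P0: S = E(K, 0xB1) = 0xA4; 0x54 ⊕ 0xA4 = 0xF0.
P1: S = E(K, 0xA4) = 0x2E; 0xE7 ⊕ 0x2E = 0xC9.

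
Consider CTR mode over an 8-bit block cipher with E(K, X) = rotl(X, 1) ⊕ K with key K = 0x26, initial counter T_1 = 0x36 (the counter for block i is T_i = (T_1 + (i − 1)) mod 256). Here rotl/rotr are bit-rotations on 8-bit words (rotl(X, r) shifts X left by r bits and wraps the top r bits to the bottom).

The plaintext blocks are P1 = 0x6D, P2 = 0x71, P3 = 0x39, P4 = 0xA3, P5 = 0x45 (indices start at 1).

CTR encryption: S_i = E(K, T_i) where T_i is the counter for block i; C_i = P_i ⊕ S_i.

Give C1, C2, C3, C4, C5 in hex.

C1: T = 0x36, S = E(K, T) = 0x4A; 0x6D ⊕ 0x4A = 0x27.
C2: T = 0x37, S = E(K, T) = 0x48; 0x71 ⊕ 0x48 = 0x39.
C3: T = 0x38, S = E(K, T) = 0x56; 0x39 ⊕ 0x56 = 0x6F.
C4: T = 0x39, S = E(K, T) = 0x54; 0xA3 ⊕ 0x54 = 0xF7.
C5: T = 0x3A, S = E(K, T) = 0x52; 0x45 ⊕ 0x52 = 0x17.

C1 = 0x27, C2 = 0x39, C3 = 0x6F, C4 = 0xF7, C5 = 0x17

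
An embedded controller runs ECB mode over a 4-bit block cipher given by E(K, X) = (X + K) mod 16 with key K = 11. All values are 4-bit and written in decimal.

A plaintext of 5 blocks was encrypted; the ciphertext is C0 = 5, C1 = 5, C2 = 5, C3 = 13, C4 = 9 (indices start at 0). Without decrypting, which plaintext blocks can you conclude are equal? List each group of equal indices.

ECB encrypts each block independently with the same key, so equal ciphertext blocks imply equal plaintext blocks.
C0 = C1 = C2 = 5, so P0 = P1 = P2.

P0 = P1 = P2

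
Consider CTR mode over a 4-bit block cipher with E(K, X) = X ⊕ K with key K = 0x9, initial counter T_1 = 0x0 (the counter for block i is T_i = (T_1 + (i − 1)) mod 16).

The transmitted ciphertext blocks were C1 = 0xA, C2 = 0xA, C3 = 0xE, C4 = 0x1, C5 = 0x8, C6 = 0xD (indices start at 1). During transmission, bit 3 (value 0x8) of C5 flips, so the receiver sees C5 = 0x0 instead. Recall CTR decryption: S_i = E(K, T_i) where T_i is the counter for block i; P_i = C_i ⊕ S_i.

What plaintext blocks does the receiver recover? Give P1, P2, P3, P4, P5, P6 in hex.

P1 = 0x3, P2 = 0x2, P3 = 0x5, P4 = 0xB, P5 = 0xD, P6 = 0x1

Only C5 changed, to 0x0. In CTR, a change in C_i flips the same bit in P_i only; the keystream is unaffected. Decrypting the received ciphertext:
P1: T = 0x0, S = E(K, T) = 0x9; 0xA ⊕ 0x9 = 0x3.
P2: T = 0x1, S = E(K, T) = 0x8; 0xA ⊕ 0x8 = 0x2.
P3: T = 0x2, S = E(K, T) = 0xB; 0xE ⊕ 0xB = 0x5.
P4: T = 0x3, S = E(K, T) = 0xA; 0x1 ⊕ 0xA = 0xB.
P5: T = 0x4, S = E(K, T) = 0xD; 0x0 ⊕ 0xD = 0xD.
P6: T = 0x5, S = E(K, T) = 0xC; 0xD ⊕ 0xC = 0x1.
Blocks that differ from the original plaintext: P5.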